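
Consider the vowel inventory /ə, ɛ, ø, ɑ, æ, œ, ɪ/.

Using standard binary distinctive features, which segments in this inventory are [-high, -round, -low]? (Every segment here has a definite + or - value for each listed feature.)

First, the [-high] segments are /ə, ɛ, ø, ɑ, æ, œ/.
Of those, [-round] gives /ə, ɛ, ɑ, æ/.
Then [-low] leaves /ə, ɛ/.

ə, ɛ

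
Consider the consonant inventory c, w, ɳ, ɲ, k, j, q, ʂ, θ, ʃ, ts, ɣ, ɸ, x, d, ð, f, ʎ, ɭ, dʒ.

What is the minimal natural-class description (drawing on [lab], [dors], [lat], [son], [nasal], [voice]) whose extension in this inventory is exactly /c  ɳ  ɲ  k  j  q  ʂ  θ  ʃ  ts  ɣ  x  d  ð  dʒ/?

/c, ɳ, ɲ, k, j, q, ʂ, θ, ʃ, ts, ɣ, x, d, ð, dʒ/ are all [−lateral], [−labial], and no other segment in the inventory matches both values. Dropping any one of them over-generates: [−labial] alone would also admit /ʎ, ɭ/; [−lateral] alone would also admit /w, ɸ, f/. No other single listed feature picks out exactly this set either, so fewer than two features will not do.

[−lat, −lab]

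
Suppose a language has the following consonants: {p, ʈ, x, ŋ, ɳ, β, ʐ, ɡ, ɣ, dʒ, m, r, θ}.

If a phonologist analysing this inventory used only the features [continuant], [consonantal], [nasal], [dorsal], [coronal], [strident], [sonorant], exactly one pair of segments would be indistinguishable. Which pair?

On the given features, /x/ and /ɣ/ have an identical profile: [+continuant], [+consonantal], [−nasal], [+dorsal], [−coronal], [−strident], [−sonorant]. No other two segments in the inventory coincide on all 7 features. (They do differ in [voice], which is not among the given features.)

x, ɣ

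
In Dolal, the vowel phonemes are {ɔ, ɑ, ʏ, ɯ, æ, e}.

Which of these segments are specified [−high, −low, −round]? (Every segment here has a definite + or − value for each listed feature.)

e

First, the [−high] segments are /ɔ, ɑ, æ, e/.
Then [−low] gives /ɔ, e/.
Among these, [−round] leaves /e/.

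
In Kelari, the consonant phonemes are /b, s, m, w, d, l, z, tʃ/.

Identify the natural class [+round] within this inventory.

The feature [round] marks segments produced with lip rounding. In this inventory /w/ has that property, so it is [+round]; /b, s, m, d, l, z, tʃ/ are [−round].

w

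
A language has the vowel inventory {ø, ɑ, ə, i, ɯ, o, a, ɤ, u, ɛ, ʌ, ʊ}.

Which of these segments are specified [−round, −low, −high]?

Eliminate segments failing any feature: /ø, o, u, ʊ/ are [+round]; /ɑ, a/ are [+low]; /i, ɯ/ are [+high]. The remaining /ə, ɤ, ɛ, ʌ/ satisfy [−round], [−low], [−high].

ə, ɤ, ɛ, ʌ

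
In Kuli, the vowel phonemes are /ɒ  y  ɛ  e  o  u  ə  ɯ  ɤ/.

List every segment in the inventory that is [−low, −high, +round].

o

The [−low] segments are /y, ɛ, e, o, u, ə, ɯ, ɤ/.
Then [−high] gives /ɛ, e, o, ə, ɤ/.
Of those, [+round] leaves /o/.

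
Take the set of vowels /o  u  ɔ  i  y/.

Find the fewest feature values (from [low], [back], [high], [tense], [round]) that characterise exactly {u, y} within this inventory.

[+high, +round]

/u, y/ are all [+high], [+round], and no other segment in the inventory matches both values. Dropping any one of them over-generates: [+round] alone would also admit /o, ɔ/; [+high] alone would also admit /i/. No other single listed feature picks out exactly this set either, so fewer than two features will not do.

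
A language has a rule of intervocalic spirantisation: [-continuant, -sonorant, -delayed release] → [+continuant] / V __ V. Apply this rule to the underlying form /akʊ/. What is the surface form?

Only /k/ occurs between two vowels (/a/ __ /ʊ/) and matches the structural description. It is a voiceless velar stop, so [-continuant, -sonorant, -delayed release] holds; changing it to [+continuant] with all other features held fixed yields /x/ (voiceless velar fricative). No other segment meets both the structural description and the environment, so the output is [axʊ].

[axʊ]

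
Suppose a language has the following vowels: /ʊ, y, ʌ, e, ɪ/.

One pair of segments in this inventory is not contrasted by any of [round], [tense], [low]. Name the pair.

ɪ, ʌ

/ɪ/ (high front unrounded lax vowel) and /ʌ/ (mid back unrounded lax vowel) are both [−round], [−tense], [−low], so none of the listed features separates them. (They do differ in [high] and [back], which are not among the given features.) Every other pair in the inventory differs on at least one listed feature.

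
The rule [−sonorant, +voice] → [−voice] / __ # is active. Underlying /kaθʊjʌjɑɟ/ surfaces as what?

The only segment in the rule's environment that also matches [−sonorant, +voice] is /ɟ/. Applying [−voice] turns the voiced palatal stop into /c/ (voiceless palatal stop), giving [kaθʊjʌjɑc].

[kaθʊjʌjɑc]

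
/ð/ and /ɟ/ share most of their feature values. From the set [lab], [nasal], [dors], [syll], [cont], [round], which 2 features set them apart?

/ð/ (voiced dental fricative) and /ɟ/ (voiced palatal stop) agree on [−labial], [−nasal], [−syllabic], [−round]. They differ on [continuant] (/ð/ [+], /ɟ/ [−]), [dorsal] (/ð/ [−], /ɟ/ [+]).

[continuant], [dorsal]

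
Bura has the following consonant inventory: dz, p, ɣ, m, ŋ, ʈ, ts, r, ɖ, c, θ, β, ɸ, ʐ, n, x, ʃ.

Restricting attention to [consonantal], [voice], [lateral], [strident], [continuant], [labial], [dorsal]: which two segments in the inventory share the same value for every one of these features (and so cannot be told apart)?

ɖ, n

/ɖ/ (voiced retroflex stop) and /n/ (alveolar nasal) are both [+consonantal], [+voice], [−lateral], [−strident], [−continuant], [−labial], [−dorsal], so none of the listed features separates them. (They do differ in [sonorant], [nasal] and [anterior], which are not among the given features.) Every other pair in the inventory differs on at least one listed feature.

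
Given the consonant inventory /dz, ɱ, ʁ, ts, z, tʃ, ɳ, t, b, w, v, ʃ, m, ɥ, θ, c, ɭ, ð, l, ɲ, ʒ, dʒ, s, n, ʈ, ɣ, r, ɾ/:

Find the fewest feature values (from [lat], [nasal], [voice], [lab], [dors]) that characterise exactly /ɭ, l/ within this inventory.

The target set is precisely the extension of [+lateral] in this inventory.

[+lat]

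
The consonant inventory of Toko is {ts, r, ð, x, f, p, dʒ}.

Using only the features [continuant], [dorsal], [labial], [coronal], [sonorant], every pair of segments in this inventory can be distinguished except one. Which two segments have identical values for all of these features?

ts, dʒ

Both /ts/ and /dʒ/ are [-continuant], [-dorsal], [-labial], [+coronal], [-sonorant]. Since the list omits [voice], [anterior] and [distributed] — which do distinguish the voiceless alveolar affricate from the voiced postalveolar affricate — this pair collapses; all other pairs remain distinct.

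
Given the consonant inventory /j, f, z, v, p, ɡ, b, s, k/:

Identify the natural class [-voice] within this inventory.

The feature [voice] marks segments produced with vocal-fold vibration. In this inventory /f, p, s, k/ lack that property, so they are [-voice]; /j, z, v, ɡ, b/ are [+voice].

f, p, s, k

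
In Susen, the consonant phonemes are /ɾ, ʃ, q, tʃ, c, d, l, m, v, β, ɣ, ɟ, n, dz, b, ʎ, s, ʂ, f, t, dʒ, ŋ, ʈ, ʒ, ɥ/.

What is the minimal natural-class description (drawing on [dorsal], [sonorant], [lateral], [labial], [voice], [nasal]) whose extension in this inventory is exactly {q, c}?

/q, c/ are all [-voice], [+dorsal], and no other segment in the inventory matches both values. Dropping any one of them over-generates: [+dorsal] alone would also admit /ɣ, ɟ, ʎ, ŋ, …/; [-voice] alone would also admit /ʃ, tʃ, s, ʂ, …/. No other single listed feature picks out exactly this set either, so fewer than two features will not do.

[-voice, +dorsal]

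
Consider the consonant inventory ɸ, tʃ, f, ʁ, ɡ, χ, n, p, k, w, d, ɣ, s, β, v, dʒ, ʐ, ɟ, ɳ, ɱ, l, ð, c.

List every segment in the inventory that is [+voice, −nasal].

Eliminate segments failing any feature: /ɸ, tʃ, f, χ, p, k, s, c/ are [−voice]; /n, ɳ, ɱ/ are [+nasal]. The remaining /ʁ, ɡ, w, d, ɣ, β, v, dʒ, ʐ, ɟ, l, ð/ satisfy [+voice], [−nasal].

ʁ, ɡ, w, d, ɣ, β, v, dʒ, ʐ, ɟ, l, ð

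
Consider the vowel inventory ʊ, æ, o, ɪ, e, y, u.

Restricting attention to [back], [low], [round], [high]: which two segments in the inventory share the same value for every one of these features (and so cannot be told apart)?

u, ʊ

Both /u/ and /ʊ/ are [+back], [-low], [+round], [+high]. Since the list omits [tense] — which does distinguish the high back rounded tense vowel from the high back rounded lax vowel — this pair collapses; all other pairs remain distinct.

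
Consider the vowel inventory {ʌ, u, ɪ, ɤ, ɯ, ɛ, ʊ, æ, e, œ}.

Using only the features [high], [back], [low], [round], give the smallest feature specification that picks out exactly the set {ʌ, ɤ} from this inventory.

The class [−high], [+back] has exactly /ʌ, ɤ/ as its extension in this inventory. No smaller conjunction from the listed features achieves this: [+back] alone would also admit /u, ɯ, ʊ/; [−high] alone would also admit /ɛ, æ, e, œ/; and checking the remaining single features turns up none with this extension.

[−high, +back]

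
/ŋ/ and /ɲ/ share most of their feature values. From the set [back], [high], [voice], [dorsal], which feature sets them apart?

/ŋ/ (velar nasal) and /ɲ/ (palatal nasal) agree on [+high], [+voice], [+dorsal]. They differ on [back] (/ŋ/ [+], /ɲ/ [-]).

[back]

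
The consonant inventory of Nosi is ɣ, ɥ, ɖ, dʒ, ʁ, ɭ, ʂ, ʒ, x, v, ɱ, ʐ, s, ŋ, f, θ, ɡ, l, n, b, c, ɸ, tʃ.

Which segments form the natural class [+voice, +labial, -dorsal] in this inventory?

v, ɱ, b

Checking each segment against [+voice], [+labial], [-dorsal]: /v/ (voiced labiodental fricative), /ɱ/ (labiodental nasal), /b/ (voiced bilabial stop) satisfy every feature; every other segment in the inventory fails at least one.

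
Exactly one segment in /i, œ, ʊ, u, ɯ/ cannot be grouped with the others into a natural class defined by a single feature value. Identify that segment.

œ

The remaining segments after removing /œ/ share [+high]; /œ/ (mid front rounded lax vowel) is [−high]. For every other candidate removal, the leftover set fails to share any single feature value that the removed segment lacks.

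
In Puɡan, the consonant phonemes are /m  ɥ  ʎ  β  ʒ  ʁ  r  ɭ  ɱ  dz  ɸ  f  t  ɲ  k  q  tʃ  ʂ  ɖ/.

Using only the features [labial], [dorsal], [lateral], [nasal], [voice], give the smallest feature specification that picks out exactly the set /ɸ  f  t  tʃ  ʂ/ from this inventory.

Every target segment is [−voice], [−dorsal]; each remaining inventory member fails at least one of these. Each conjunct is needed — [−dorsal] alone would also admit /m, β, ʒ, r, …/; [−voice] alone would also admit /k, q/ — and no other single listed feature has exactly this extension, so two is the minimum.

[−voice, −dorsal]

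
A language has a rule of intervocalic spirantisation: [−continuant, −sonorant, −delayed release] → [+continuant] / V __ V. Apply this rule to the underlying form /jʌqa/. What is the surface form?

/q/ satisfies [−continuant, −sonorant, −delayed release] and sits in V __ V. The [+continuant] counterpart of the voiceless uvular stop is /χ/. Other segments in /jʌqa/ either fail the structural description or are not in the environment, so the surface form is [jʌχa].

[jʌχa]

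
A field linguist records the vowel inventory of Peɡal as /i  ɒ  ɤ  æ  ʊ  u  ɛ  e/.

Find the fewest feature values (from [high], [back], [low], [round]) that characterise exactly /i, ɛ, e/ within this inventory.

[-low, -back]

Every target segment is [-low], [-back]; each remaining inventory member fails at least one of these. Each conjunct is needed — [-back] alone would also admit /æ/; [-low] alone would also admit /ɤ, ʊ, u/ — and no other single listed feature has exactly this extension, so two is the minimum.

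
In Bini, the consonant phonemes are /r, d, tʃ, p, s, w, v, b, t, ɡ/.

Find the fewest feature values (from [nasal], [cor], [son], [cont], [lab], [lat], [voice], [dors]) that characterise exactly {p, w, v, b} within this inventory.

[+lab]

Every target segment is [+labial] and no other inventory member is, so one feature is enough.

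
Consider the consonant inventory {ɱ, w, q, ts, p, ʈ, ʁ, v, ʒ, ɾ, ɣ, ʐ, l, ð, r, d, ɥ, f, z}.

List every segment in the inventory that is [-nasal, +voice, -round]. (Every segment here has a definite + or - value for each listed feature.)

Checking each segment against [-nasal], [+voice], [-round]: /ʁ/ (voiced uvular fricative), /v/ (voiced labiodental fricative), /ʒ/ (voiced postalveolar fricative), /ɾ/ (alveolar tap), /ɣ/ (voiced velar fricative), /ʐ/ (voiced retroflex fricative), among others, satisfy every feature; every other segment in the inventory fails at least one.

ʁ, v, ʒ, ɾ, ɣ, ʐ, l, ð, r, d, z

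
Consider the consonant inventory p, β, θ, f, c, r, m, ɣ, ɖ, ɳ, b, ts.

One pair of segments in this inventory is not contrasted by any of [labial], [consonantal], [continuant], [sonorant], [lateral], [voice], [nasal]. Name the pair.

c, ts

/c/ (voiceless palatal stop) and /ts/ (voiceless alveolar affricate) are both [-labial], [+consonantal], [-continuant], [-sonorant], [-lateral], [-voice], [-nasal], so none of the listed features separates them. (They do differ in [strident], [delayed release] and [dorsal], which are not among the given features.) Every other pair in the inventory differs on at least one listed feature.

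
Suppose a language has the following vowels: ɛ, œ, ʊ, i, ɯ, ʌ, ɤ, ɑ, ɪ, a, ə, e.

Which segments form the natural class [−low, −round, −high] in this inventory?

Eliminate segments failing any feature: /œ, ʊ/ are [+round]; /i, ɯ, ɪ/ are [+high]; /ɑ, a/ are [+low]. The remaining /ɛ, ʌ, ɤ, ə, e/ satisfy [−low], [−round], [−high].

ɛ, ʌ, ɤ, ə, e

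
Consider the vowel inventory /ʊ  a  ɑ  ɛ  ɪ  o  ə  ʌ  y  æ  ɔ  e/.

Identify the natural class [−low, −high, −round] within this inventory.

First, the [−low] segments are /ʊ, ɛ, ɪ, o, ə, ʌ, y, ɔ, e/.
Of those, [−high] gives /ɛ, o, ə, ʌ, ɔ, e/.
Within that set, [−round] leaves /ɛ, ə, ʌ, e/.

ɛ, ə, ʌ, e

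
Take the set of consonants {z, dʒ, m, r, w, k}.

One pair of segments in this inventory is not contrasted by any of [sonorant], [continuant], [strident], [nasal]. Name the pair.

w, r

/w/ (labial-velar glide) and /r/ (alveolar trill) are both [+sonorant], [+continuant], [-strident], [-nasal], so none of the listed features separates them. (They do differ in [labial], [round], [coronal] and [dorsal], which are not among the given features.) Every other pair in the inventory differs on at least one listed feature.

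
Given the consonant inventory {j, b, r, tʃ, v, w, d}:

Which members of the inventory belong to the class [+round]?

The [+round] segments here are /w/; the remaining /j, b, r, tʃ, v, d/ are [−round].

w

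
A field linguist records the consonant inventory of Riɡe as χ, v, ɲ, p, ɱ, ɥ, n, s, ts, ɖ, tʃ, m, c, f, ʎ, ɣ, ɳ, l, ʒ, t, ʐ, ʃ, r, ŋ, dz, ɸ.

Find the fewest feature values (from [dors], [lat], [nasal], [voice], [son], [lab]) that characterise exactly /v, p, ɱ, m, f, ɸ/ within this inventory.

/v, p, ɱ, m, f, ɸ/ are all [+labial], [−dorsal], and no other segment in the inventory matches both values. Dropping any one of them over-generates: [−dorsal] alone would also admit /n, s, ts, ɖ, …/; [+labial] alone would also admit /ɥ/. No other single listed feature picks out exactly this set either, so fewer than two features will not do.

[+lab, −dors]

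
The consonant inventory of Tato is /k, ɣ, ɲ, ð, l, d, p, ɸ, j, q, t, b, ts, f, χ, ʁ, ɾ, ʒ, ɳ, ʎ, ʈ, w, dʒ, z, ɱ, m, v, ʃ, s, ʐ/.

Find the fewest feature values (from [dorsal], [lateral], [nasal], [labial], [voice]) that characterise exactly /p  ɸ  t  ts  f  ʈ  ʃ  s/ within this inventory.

Every target segment is [-voice], [-dorsal]; each remaining inventory member fails at least one of these. Each conjunct is needed — [-dorsal] alone would also admit /ð, l, d, b, …/; [-voice] alone would also admit /k, q, χ/ — and no other single listed feature has exactly this extension, so two is the minimum.

[-voice, -dorsal]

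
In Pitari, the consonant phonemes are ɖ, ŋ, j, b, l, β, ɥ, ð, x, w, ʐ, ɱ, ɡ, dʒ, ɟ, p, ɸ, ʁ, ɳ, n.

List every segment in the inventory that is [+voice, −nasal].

ɖ, j, b, l, β, ɥ, ð, w, ʐ, ɡ, dʒ, ɟ, ʁ

First, the [+voice] segments are /ɖ, ŋ, j, b, l, β, ɥ, ð, w, ʐ, ɱ, ɡ, dʒ, ɟ, ʁ, ɳ, n/.
Within that set, [−nasal] leaves /ɖ, j, b, l, β, ɥ, ð, w, ʐ, ɡ, dʒ, ɟ, ʁ/.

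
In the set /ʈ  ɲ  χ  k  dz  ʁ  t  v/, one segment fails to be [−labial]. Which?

v

Every segment except /v/ is [−labial]. /v/ (voiced labiodental fricative) is [+labial], so it is the exception.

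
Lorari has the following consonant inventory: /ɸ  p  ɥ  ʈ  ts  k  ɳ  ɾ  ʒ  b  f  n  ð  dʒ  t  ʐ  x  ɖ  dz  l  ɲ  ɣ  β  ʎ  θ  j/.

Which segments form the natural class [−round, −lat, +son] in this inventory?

Checking each segment against [−round], [−lateral], [+sonorant]: /ɳ/ (retroflex nasal), /ɾ/ (alveolar tap), /n/ (alveolar nasal), /ɲ/ (palatal nasal), /j/ (palatal glide) satisfy every feature; every other segment in the inventory fails at least one.

ɳ, ɾ, n, ɲ, j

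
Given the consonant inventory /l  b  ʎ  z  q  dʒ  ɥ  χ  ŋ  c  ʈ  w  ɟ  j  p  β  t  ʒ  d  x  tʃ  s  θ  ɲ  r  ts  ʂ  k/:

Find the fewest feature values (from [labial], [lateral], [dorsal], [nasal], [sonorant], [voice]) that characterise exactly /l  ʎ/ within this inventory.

[+lateral]

Every target segment is [+lateral] and no other inventory member is, so one feature is enough.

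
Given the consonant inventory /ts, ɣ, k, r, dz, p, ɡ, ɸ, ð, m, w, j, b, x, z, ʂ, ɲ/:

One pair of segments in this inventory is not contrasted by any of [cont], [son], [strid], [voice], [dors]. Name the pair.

w, j

Both /w/ and /j/ are [+continuant], [+sonorant], [−strident], [+voice], [+dorsal]. Since the list omits [labial], [round] and [back] — which do distinguish the labial-velar glide from the palatal glide — this pair collapses; all other pairs remain distinct.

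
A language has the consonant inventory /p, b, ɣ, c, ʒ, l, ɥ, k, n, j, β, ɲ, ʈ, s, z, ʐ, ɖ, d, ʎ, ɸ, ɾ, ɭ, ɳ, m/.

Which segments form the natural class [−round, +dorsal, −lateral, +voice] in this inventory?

ɣ, j, ɲ

First, the [−round] segments are /p, b, ɣ, c, ʒ, l, k, n, j, β, ɲ, ʈ, s, z, ʐ, ɖ, d, ʎ, ɸ, ɾ, ɭ, ɳ, m/.
Of those, [+dorsal] gives /ɣ, c, k, j, ɲ, ʎ/.
Among these, [−lateral] gives /ɣ, c, k, j, ɲ/.
Intersecting with [+voice] leaves /ɣ, j, ɲ/.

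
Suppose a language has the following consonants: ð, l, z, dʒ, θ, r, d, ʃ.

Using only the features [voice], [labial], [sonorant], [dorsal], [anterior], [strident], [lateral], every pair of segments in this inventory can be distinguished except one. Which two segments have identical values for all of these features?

On the given features, /ð/ and /d/ have an identical profile: [+voice], [−labial], [−sonorant], [−dorsal], [+anterior], [−strident], [−lateral]. No other two segments in the inventory coincide on all 7 features. (They do differ in [continuant] and [distributed], which are not among the given features.)

ð, d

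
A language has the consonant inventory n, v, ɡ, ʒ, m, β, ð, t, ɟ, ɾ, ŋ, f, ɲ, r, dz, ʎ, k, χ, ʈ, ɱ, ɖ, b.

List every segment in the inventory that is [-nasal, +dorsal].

ɡ, ɟ, ʎ, k, χ

Eliminate segments failing any feature: /n, m, ŋ, ɲ, ɱ/ are [+nasal]; /v, ʒ, β, ð, t, ɾ, f, r, dz, ʈ, ɖ, b/ are [-dorsal]. The remaining /ɡ, ɟ, ʎ, k, χ/ satisfy [-nasal], [+dorsal].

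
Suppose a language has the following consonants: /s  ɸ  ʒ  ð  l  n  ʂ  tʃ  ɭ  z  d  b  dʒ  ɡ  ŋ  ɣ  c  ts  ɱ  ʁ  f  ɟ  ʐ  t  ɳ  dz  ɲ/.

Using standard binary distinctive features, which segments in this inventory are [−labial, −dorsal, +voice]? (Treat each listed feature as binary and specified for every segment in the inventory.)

ʒ, ð, l, n, ɭ, z, d, dʒ, ʐ, ɳ, dz

Eliminate segments failing any feature: /s, ʂ, tʃ, ts, t/ are [−voice]; /ɸ, b, ɱ, f/ are [+labial]; /ɡ, ŋ, ɣ, c, ʁ, ɟ, ɲ/ are [+dorsal]. The remaining /ʒ, ð, l, n, ɭ, z, d, dʒ, ʐ, ɳ, dz/ satisfy [−labial], [−dorsal], [+voice].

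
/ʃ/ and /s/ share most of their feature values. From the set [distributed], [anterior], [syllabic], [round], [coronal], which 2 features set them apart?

/ʃ/ is the voiceless postalveolar fricative and /s/ is the voiceless alveolar fricative. Both are [−syllabic], [−round], [+coronal]. /ʃ/ is [−anterior] while /s/ is [+anterior]; /ʃ/ is [+distributed] while /s/ is [−distributed], so the distinguishing features are [anterior], [distributed].

[anterior], [distributed]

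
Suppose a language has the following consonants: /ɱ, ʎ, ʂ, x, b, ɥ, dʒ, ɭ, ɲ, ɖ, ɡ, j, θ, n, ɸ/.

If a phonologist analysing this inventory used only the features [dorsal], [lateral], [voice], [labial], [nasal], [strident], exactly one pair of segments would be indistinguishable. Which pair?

ɡ, j

Both /ɡ/ and /j/ are [+dorsal], [−lateral], [+voice], [−labial], [−nasal], [−strident]. Since the list omits [sonorant], [continuant] and [back] — which do distinguish the voiced velar stop from the palatal glide — this pair collapses; all other pairs remain distinct.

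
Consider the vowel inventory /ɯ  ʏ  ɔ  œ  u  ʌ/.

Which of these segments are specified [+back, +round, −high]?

ɔ

The [+back] segments are /ɯ, ɔ, u, ʌ/.
Intersecting with [+round] gives /ɔ, u/.
Within that set, [−high] leaves /ɔ/.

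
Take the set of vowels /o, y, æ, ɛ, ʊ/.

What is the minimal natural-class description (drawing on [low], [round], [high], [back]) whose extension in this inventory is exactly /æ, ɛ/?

/æ, ɛ/ are exactly the [−round] segments in the inventory, so a single feature suffices.

[−round]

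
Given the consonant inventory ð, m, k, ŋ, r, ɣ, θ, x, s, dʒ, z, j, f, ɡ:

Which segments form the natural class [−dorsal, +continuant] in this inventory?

ð, r, θ, s, z, f

Eliminate segments failing any feature: /m, dʒ/ are [−continuant]; /k, ŋ, ɣ, x, j, ɡ/ are [+dorsal]. The remaining /ð, r, θ, s, z, f/ satisfy [−dorsal], [+continuant].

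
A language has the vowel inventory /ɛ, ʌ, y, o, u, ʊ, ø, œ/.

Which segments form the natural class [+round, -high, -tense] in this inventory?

œ

Checking each segment against [+round], [-high], [-tense]: /œ/ (mid front rounded lax vowel) satisfies every feature; every other segment in the inventory fails at least one.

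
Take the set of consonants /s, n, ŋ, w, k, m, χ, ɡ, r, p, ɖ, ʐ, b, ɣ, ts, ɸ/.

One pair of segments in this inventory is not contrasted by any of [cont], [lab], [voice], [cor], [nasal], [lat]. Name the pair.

On the given features, /r/ and /ʐ/ have an identical profile: [+continuant], [−labial], [+voice], [+coronal], [−nasal], [−lateral]. No other two segments in the inventory coincide on all 6 features. (They do differ in [sonorant], [strident] and [anterior], which are not among the given features.)

r, ʐ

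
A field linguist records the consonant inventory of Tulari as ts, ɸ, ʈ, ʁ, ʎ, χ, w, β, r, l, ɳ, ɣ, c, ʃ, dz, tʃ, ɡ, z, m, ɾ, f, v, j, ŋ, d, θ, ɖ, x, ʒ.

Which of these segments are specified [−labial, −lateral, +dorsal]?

ʁ, χ, ɣ, c, ɡ, j, ŋ, x

Checking each segment against [−labial], [−lateral], [+dorsal]: /ʁ/ (voiced uvular fricative), /χ/ (voiceless uvular fricative), /ɣ/ (voiced velar fricative), /c/ (voiceless palatal stop), /ɡ/ (voiced velar stop), /j/ (palatal glide), among others, satisfy every feature; every other segment in the inventory fails at least one.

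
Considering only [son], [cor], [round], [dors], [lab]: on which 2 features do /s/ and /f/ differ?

[labial], [coronal]

The two segments share [−sonorant], [−round], [−dorsal]. The only features from the list on which they differ: /s/ is [−labial] while /f/ is [+labial]; /s/ is [+coronal] while /f/ is [−coronal].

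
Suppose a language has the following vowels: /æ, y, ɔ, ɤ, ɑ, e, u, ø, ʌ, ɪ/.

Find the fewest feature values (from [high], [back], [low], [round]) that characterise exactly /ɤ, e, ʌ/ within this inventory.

The class [−high], [−low], [−round] has exactly /ɤ, e, ʌ/ as its extension in this inventory. No smaller conjunction from the listed features achieves this: [−low, −round] alone would also admit /ɪ/; [−high, −round] alone would also admit /æ, ɑ/; [−high, −low] alone would also admit /ɔ, ø/; and checking the remaining two-feature bundles turns up none with this extension.

[−high, −low, −round]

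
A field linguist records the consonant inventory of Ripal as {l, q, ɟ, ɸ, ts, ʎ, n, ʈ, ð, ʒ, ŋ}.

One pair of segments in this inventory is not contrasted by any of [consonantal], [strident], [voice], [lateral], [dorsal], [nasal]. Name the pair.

ʈ, ɸ

/ʈ/ (voiceless retroflex stop) and /ɸ/ (voiceless bilabial fricative) are both [+consonantal], [−strident], [−voice], [−lateral], [−dorsal], [−nasal], so none of the listed features separates them. (They do differ in [continuant], [labial] and [coronal], which are not among the given features.) Every other pair in the inventory differs on at least one listed feature.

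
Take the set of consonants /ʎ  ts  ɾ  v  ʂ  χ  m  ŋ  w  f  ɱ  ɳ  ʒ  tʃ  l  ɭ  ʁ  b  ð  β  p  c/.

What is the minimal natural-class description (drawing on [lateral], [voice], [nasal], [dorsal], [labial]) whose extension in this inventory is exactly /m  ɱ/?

[+nasal, +labial]

/m, ɱ/ are all [+nasal], [+labial], and no other segment in the inventory matches both values. Dropping any one of them over-generates: [+labial] alone would also admit /v, w, f, b, …/; [+nasal] alone would also admit /ŋ, ɳ/. No other single listed feature picks out exactly this set either, so fewer than two features will not do.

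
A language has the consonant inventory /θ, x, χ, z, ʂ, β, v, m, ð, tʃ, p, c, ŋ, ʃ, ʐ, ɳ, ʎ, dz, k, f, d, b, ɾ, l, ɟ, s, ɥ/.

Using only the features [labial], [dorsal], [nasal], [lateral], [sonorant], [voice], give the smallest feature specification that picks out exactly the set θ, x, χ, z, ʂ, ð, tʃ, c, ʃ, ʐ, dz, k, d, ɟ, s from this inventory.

The class [-sonorant], [-labial] has exactly /θ, x, χ, z, ʂ, ð, tʃ, c, ʃ, ʐ, dz, k, d, ɟ, s/ as its extension in this inventory. No smaller conjunction from the listed features achieves this: [-labial] alone would also admit /ŋ, ɳ, ʎ, ɾ, …/; [-sonorant] alone would also admit /β, v, p, f, …/; and checking the remaining single features turns up none with this extension.

[-sonorant, -labial]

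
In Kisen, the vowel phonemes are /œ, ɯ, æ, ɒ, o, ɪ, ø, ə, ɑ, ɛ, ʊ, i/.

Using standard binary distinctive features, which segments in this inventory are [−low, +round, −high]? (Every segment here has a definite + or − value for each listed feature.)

Eliminate segments failing any feature: /ɯ, ɪ, ə, ɛ, i/ are [−round]; /æ, ɒ, ɑ/ are [+low]; /ʊ/ is [+high]. The remaining /œ, o, ø/ satisfy [−low], [+round], [−high].

œ, o, ø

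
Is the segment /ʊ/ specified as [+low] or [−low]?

/ʊ/ is the high back rounded lax vowel, hence [−low].

[−low]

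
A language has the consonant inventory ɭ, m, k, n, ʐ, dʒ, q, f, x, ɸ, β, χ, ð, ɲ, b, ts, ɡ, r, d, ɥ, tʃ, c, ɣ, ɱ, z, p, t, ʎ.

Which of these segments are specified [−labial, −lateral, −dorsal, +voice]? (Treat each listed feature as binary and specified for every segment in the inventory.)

n, ʐ, dʒ, ð, r, d, z

Checking each segment against [−labial], [−lateral], [−dorsal], [+voice]: /n/ (alveolar nasal), /ʐ/ (voiced retroflex fricative), /dʒ/ (voiced postalveolar affricate), /ð/ (voiced dental fricative), /r/ (alveolar trill), /d/ (voiced alveolar stop), among others, satisfy every feature; every other segment in the inventory fails at least one.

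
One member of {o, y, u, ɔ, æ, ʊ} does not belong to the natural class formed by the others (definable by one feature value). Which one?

[round] (equivalently [low]) groups all but one: /o, ʊ, y, ɔ, u/ share [+round] while /æ/ (low front unrounded vowel) alone is [-round]. Removing any other segment would not leave a single-feature class that excludes it.

æ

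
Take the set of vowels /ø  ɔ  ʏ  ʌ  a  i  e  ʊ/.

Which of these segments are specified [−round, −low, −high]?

Among the inventory, the [−round] segments are /ʌ, a, i, e/.
Among these, [−low] gives /ʌ, i, e/.
Within that set, [−high] leaves /ʌ, e/.

ʌ, e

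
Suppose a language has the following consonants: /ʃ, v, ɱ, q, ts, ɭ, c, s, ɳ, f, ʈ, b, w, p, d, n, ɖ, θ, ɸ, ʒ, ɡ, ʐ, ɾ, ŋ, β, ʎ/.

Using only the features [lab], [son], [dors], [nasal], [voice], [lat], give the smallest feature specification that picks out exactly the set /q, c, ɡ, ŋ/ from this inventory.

The class [-lateral], [-labial], [+dorsal] has exactly /q, c, ɡ, ŋ/ as its extension in this inventory. No smaller conjunction from the listed features achieves this: [-labial, +dorsal] alone would also admit /ʎ/; [-lateral, +dorsal] alone would also admit /w/; [-lateral, -labial] alone would also admit /ʃ, ts, s, ɳ, …/; and checking the remaining two-feature bundles turns up none with this extension.

[-lat, -lab, +dors]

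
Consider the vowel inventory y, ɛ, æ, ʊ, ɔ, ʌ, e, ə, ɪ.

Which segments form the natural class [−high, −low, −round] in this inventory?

ɛ, ʌ, e, ə

Eliminate segments failing any feature: /y, ʊ, ɪ/ are [+high]; /æ/ is [+low]; /ɔ/ is [+round]. The remaining /ɛ, ʌ, e, ə/ satisfy [−high], [−low], [−round].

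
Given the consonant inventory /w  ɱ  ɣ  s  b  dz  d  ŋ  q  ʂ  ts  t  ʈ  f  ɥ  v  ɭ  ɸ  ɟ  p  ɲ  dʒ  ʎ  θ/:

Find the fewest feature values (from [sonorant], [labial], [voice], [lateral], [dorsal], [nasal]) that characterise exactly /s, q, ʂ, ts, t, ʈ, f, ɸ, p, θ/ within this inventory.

/s, q, ʂ, ts, t, ʈ, f, ɸ, p, θ/ are exactly the [−voice] segments in the inventory, so a single feature suffices.

[−voice]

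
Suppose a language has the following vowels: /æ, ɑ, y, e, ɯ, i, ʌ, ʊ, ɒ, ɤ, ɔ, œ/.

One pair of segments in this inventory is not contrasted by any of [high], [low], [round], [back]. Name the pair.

On the given features, /ɤ/ and /ʌ/ have an identical profile: [−high], [−low], [−round], [+back]. No other two segments in the inventory coincide on all 4 features. (They do differ in [tense], which is not among the given features.)

ɤ, ʌ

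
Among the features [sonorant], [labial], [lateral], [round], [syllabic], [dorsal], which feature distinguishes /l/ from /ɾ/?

/l/ is the alveolar lateral approximant and /ɾ/ is the alveolar tap. Both are [+sonorant], [−labial], [−round], [−syllabic], [−dorsal]. /l/ is [+lateral] while /ɾ/ is [−lateral], so the distinguishing feature is [lateral].

[lateral]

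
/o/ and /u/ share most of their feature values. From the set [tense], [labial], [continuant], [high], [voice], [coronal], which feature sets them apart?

The two segments share [+tense], [+labial], [+continuant], [+voice], [−coronal]. The only feature from the list on which they differ: /o/ is [−high] while /u/ is [+high].

[high]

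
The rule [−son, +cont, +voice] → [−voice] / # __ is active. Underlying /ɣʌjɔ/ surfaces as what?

/ɣ/ satisfies [−son, +cont, +voice] and sits in # __. The [−voice] counterpart of the voiced velar fricative is /x/. Other segments in /ɣʌjɔ/ either fail the structural description or are not in the environment, so the surface form is [xʌjɔ].

[xʌjɔ]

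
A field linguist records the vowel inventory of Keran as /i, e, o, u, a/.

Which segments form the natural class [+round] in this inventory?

The [+round] segments here are /o, u/; the remaining /i, e, a/ are [-round].

o, u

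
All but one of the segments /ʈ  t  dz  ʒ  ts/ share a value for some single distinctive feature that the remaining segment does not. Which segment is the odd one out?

The remaining segments after removing /ʒ/ share [−distributed]; /ʒ/ (voiced postalveolar fricative) is [+distributed]. For every other candidate removal, the leftover set fails to share any single feature value that the removed segment lacks.

ʒ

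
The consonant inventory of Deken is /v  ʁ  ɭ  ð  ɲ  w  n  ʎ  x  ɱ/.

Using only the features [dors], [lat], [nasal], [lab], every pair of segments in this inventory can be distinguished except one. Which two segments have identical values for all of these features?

x, ʁ

Both /x/ and /ʁ/ are [+dorsal], [−lateral], [−nasal], [−labial]. Since the list omits [voice] and [high] — which do distinguish the voiceless velar fricative from the voiced uvular fricative — this pair collapses; all other pairs remain distinct.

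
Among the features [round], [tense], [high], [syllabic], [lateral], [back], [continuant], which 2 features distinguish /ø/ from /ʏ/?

[high], [tense]

/ø/ is the mid front rounded tense vowel and /ʏ/ is the high front rounded lax vowel. Both are [+round], [+syllabic], [−lateral], [−back], [+continuant]. /ø/ is [−high] while /ʏ/ is [+high]; /ø/ is [+tense] while /ʏ/ is [−tense], so the distinguishing features are [high], [tense].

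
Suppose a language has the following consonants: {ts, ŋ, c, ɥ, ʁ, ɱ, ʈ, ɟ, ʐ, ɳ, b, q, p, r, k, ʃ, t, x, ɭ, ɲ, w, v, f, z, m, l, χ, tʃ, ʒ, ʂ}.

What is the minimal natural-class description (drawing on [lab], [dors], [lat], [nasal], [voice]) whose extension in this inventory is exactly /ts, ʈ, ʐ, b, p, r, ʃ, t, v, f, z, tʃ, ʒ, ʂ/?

Every target segment is [−nasal], [−lateral], [−dorsal]; each remaining inventory member fails at least one of these. Each conjunct is needed — [−lateral, −dorsal] alone would also admit /ɱ, ɳ, m/; [−nasal, −dorsal] alone would also admit /ɭ, l/; [−nasal, −lateral] alone would also admit /c, ɥ, ʁ, ɟ, …/ — and no other combination of two listed features has exactly this extension, so three is the minimum.

[−nasal, −lat, −dors]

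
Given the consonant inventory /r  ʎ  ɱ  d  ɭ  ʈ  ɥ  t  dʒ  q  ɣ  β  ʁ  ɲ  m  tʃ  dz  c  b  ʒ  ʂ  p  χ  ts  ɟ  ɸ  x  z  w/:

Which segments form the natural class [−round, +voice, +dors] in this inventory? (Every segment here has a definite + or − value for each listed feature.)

ʎ, ɣ, ʁ, ɲ, ɟ

Among the inventory, the [−round] segments are /r, ʎ, ɱ, d, ɭ, ʈ, t, dʒ, q, ɣ, β, ʁ, ɲ, m, tʃ, dz, c, b, ʒ, ʂ, p, χ, ts, ɟ, ɸ, x, z/.
Among these, [+voice] gives /r, ʎ, ɱ, d, ɭ, dʒ, ɣ, β, ʁ, ɲ, m, dz, b, ʒ, ɟ, z/.
Among these, [+dorsal] leaves /ʎ, ɣ, ʁ, ɲ, ɟ/.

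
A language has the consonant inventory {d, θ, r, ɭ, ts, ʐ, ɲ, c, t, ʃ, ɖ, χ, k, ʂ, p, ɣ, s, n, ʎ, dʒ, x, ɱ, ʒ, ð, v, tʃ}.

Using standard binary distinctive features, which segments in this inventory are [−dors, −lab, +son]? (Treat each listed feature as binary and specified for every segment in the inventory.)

Checking each segment against [−dorsal], [−labial], [+sonorant]: /r/ (alveolar trill), /ɭ/ (retroflex lateral approximant), /n/ (alveolar nasal) satisfy every feature; every other segment in the inventory fails at least one.

r, ɭ, n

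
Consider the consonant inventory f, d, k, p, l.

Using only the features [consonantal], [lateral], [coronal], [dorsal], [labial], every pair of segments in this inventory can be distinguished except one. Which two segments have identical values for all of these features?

On the given features, /p/ and /f/ have an identical profile: [+consonantal], [−lateral], [−coronal], [−dorsal], [+labial]. No other two segments in the inventory coincide on all 5 features. (They do differ in [continuant], which is not among the given features.)

p, f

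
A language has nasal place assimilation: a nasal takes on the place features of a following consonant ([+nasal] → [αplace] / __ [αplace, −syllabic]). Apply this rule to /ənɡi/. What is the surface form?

The only nasal preceding a consonant is /n/ before /ɡ/. /ɡ/ is [+dorsal], so /n/ → /ŋ/, giving [əŋɡi].

[əŋɡi]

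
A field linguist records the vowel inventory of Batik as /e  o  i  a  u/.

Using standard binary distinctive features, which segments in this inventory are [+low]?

a

The feature [low] marks segments produced with the tongue body lowered. In this inventory /a/ has that property, so it is [+low]; /e, o, i, u/ are [−low].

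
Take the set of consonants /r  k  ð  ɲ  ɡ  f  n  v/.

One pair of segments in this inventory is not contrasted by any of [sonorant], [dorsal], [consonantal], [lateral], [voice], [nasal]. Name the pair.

v, ð

/v/ (voiced labiodental fricative) and /ð/ (voiced dental fricative) are both [−sonorant], [−dorsal], [+consonantal], [−lateral], [+voice], [−nasal], so none of the listed features separates them. (They do differ in [labial] and [coronal], which are not among the given features.) Every other pair in the inventory differs on at least one listed feature.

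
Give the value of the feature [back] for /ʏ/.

/ʏ/ is the high front rounded lax vowel. The feature [back] marks segments produced with the tongue body retracted; /ʏ/ lacks this property, so it is [-back].

[-back]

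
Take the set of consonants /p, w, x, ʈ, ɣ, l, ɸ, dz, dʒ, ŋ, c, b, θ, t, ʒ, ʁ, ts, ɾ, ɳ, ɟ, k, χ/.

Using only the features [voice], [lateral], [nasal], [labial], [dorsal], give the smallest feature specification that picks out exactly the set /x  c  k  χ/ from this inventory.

The class [-voice], [+dorsal] has exactly /x, c, k, χ/ as its extension in this inventory. No smaller conjunction from the listed features achieves this: [+dorsal] alone would also admit /w, ɣ, ŋ, ʁ, …/; [-voice] alone would also admit /p, ʈ, ɸ, θ, …/; and checking the remaining single features turns up none with this extension.

[-voice, +dorsal]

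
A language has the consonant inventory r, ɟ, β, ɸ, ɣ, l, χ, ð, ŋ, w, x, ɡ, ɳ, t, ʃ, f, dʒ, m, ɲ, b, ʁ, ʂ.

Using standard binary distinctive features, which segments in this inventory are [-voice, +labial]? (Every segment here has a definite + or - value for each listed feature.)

Eliminate segments failing any feature: /r, ɟ, β, ɣ, l, ð, ŋ, w, ɡ, ɳ, dʒ, m, ɲ, b, ʁ/ are [+voice]; /χ, x, t, ʃ, ʂ/ are [-labial]. The remaining /ɸ, f/ satisfy [-voice], [+labial].

ɸ, f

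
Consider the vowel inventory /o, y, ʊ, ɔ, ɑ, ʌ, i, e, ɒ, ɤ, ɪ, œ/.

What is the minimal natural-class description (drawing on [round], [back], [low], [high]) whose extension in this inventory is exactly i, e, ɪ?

The class [−back], [−round] has exactly /i, e, ɪ/ as its extension in this inventory. No smaller conjunction from the listed features achieves this: [−round] alone would also admit /ɑ, ʌ, ɤ/; [−back] alone would also admit /y, œ/; and checking the remaining single features turns up none with this extension.

[−back, −round]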